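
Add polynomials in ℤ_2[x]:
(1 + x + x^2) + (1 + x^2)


Add coefficients mod 2:
x^0: 1 + 1 = 0 (mod 2)
x^1: 1 + 0 = 1 (mod 2)
x^2: 1 + 1 = 0 (mod 2)
Result: x

f + g = x


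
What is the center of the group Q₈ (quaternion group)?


Z(G) = {g ∈ G | gx = xg for all x ∈ G}
In Q₈ = {±1, ±i, ±j, ±k}, only ±1 commute with every element

Z(Q₈ (quaternion group)) = {1, -1}


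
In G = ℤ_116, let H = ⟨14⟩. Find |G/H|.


|⟨14⟩| = n / gcd(14, 116) = 116 / 2 = 58
H is normal (ℤ_116 is abelian).
|G/H| = |G| / |H| = 116 / 58 = 2

|G/H| = 2


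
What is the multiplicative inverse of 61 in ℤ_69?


Use the extended Euclidean algorithm to write 1 = 61·s + 69·t; then s mod 69 is the inverse.
Euclidean algorithm:
  61 = 0·69 + 61
  69 = 1·61 + 8
  61 = 7·8 + 5
  8 = 1·5 + 3
  5 = 1·3 + 2
  3 = 1·2 + 1
  2 = 2·1 + 0
gcd(61,69) = 1
Back-substitution gives: 61·(-26) + 69·(23) = 1
So 61⁻¹ ≡ -26 ≡ 43 (mod 69)
Check: 61 × 43 = 2623 ≡ 1 (mod 69) ✓

61⁻¹ ≡ 43 (mod 69)


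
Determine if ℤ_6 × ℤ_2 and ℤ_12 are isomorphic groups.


Comparing ℤ_6 × ℤ_2 and ℤ_12:
gcd(6,2) = 2 ≠ 1. Max element order in ℤ_6×ℤ_2 is lcm(6,2) = 6 < 12, so it has no element of order 12

No, ℤ_6 × ℤ_2 ≇ ℤ_12


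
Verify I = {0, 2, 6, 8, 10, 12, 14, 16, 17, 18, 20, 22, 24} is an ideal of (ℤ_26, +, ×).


Check ideal conditions for I = {0, 2, 6, 8, 10, 12, 14, 16, 17, 18, 20, 22, 24} in ℤ_26:
(1) I is an additive subgroup? No
(2) For r ∈ ℤ_26 and a ∈ I: r·a ∈ I? No  [counterexample: r=2, a=2, r·a mod 26 = 4 ∉ I]

No, I is not an ideal of ℤ_26


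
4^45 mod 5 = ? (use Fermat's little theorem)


Fermat's little theorem: if p is prime and gcd(a,p)=1, then a^(p-1) ≡ 1 (mod p)
p = 5 is prime, gcd(4,5) = 1
Reduce exponent: 45 mod 4 = 1
So 4^45 ≡ 4^1 (mod 5)
4^1 mod 5 = 4

4^45 ≡ 4 (mod 5)


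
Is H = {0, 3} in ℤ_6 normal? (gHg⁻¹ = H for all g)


H = {0, 3} in ℤ_6
ℤ_6 is abelian; every subgroup of an abelian group is normal

Yes, normal subgroup


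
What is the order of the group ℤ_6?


ℤ_n has n elements.

|ℤ_6| = 6


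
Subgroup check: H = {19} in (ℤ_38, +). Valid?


Subgroup test for H = {19} in (ℤ_38, +):
(1) 0 ∈ H? No
(2) Closure: for all a,b ∈ H, (a+b) mod 38 ∈ H? No  [counterexample: 19 + 19 = 0 ∉ H]
(3) Inverses: for all a ∈ H, -a mod 38 ∈ H? Yes

No, H is not a subgroup of ℤ_38


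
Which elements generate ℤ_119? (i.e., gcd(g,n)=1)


g generates ℤ_n iff gcd(g,n) = 1
Prime factors of 119: 7, 17
Generators are g ∈ {1,...,118} not divisible by any of these primes.
Generators: {1, 2, 3, 4, 5, 6, 8, 9, 10, 11, 12, 13, 15, 16, 18, 19, 20, 22, 23, 24, 25, 26, 27, 29, 30, 31, 32, 33, 36, 37, 38, 39, 40, 41, 43, 44, 45, 46, 47, 48, 50, 52, 53, 54, 55, 57, 58, 59, 60, 61, 62, 64, 65, 66, 67, 69, 71, 72, 73, 74, 75, 76, 78, 79, 80, 81, 82, 83, 86, 87, 88, 89, 90, 92, 93, 94, 95, 96, 97, 99, 100, 101, 103, 104, 106, 107, 108, 109, 110, 111, 113, 114, 115, 116, 117, 118}
Number of generators = φ(119) = 96

Generators of ℤ_119 = {1, 2, 3, 4, 5, 6, 8, 9, 10, 11, 12, 13, 15, 16, 18, 19, 20, 22, 23, 24, 25, 26, 27, 29, 30, 31, 32, 33, 36, 37, 38, 39, 40, 41, 43, 44, 45, 46, 47, 48, 50, 52, 53, 54, 55, 57, 58, 59, 60, 61, 62, 64, 65, 66, 67, 69, 71, 72, 73, 74, 75, 76, 78, 79, 80, 81, 82, 83, 86, 87, 88, 89, 90, 92, 93, 94, 95, 96, 97, 99, 100, 101, 103, 104, 106, 107, 108, 109, 110, 111, 113, 114, 115, 116, 117, 118}


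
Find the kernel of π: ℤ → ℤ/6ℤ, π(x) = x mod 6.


Kernel = preimage of identity
ker(π) = multiples of 6 = 6ℤ

ker(π) = 6ℤ


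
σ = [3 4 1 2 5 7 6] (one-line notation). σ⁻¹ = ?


To find σ⁻¹, swap domain and range:
σ(1) = 3 → σ⁻¹(3) = 1
σ(2) = 4 → σ⁻¹(4) = 2
σ(3) = 1 → σ⁻¹(1) = 3
σ(4) = 2 → σ⁻¹(2) = 4
σ(5) = 5 → σ⁻¹(5) = 5
σ(6) = 7 → σ⁻¹(7) = 6
σ(7) = 6 → σ⁻¹(6) = 7

σ⁻¹ = [3 4 1 2 5 7 6]


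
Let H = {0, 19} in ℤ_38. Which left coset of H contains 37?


37 + H = {37 + h (mod 38) : h ∈ H}
37+0=37, 37+19=18
37 + H = {18, 37} = 18 + H

37 + H = {18, 37}


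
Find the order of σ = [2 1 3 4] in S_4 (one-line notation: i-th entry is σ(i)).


Cycle decomposition: (1 2)
Cycle lengths: 2
Order = lcm(2) = 2

ord(σ) = 2


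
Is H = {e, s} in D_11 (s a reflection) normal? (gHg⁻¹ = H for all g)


H = {e, s} in D_11 (s a reflection)
r·s·r⁻¹ = sr⁻² ≠ s for n ≥ 3, so {e, s} is not closed under conjugation

No, not a normal subgroup


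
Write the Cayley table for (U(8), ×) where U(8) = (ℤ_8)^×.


Elements: {1, 3, 5, 7}
Operation: multiplication mod 8
Entry (a, b) = (a × b) mod 8

Cayley table:
  | 1 | 3 | 5 | 7
1 | 1 | 3 | 5 | 7
3 | 3 | 1 | 7 | 5
5 | 5 | 7 | 1 | 3
7 | 7 | 5 | 3 | 1


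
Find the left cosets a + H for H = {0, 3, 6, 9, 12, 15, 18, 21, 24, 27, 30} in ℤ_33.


H = {0, 3, 6, 9, 12, 15, 18, 21, 24, 27, 30}, |H| = 11
Number of cosets = |G|/|H| = 33/11 = 3
0 + H = {0, 3, 6, 9, 12, 15, 18, 21, 24, 27, 30}
1 + H = {1, 4, 7, 10, 13, 16, 19, 22, 25, 28, 31}
2 + H = {2, 5, 8, 11, 14, 17, 20, 23, 26, 29, 32}

Cosets: 0+H={0,3,6,9,12,15,18,21,24,27,30}; 1+H={1,4,7,10,13,16,19,22,25,28,31}; 2+H={2,5,8,11,14,17,20,23,26,29,32}


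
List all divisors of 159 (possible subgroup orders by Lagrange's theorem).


Lagrange's theorem: |H| divides |G|
|G| = 159
Divisors of 159: 1, 3, 53, 159

Possible subgroup orders: {1, 3, 53, 159}


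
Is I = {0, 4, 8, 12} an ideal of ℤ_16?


Check ideal conditions for I = {0, 4, 8, 12} in ℤ_16:
(1) I is an additive subgroup? Yes
(2) For r ∈ ℤ_16 and a ∈ I: r·a ∈ I? Yes

Yes, I is an ideal of ℤ_16


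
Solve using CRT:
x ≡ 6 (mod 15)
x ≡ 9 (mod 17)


m₁ = 15, m₂ = 17, gcd = 1, so CRT applies. M = m₁·m₂ = 255
Let M₁ = M/m₁ = 17, M₂ = M/m₂ = 15
Find y₁ ≡ M₁⁻¹ (mod m₁): 17⁻¹ ≡ 8 (mod 15)
Find y₂ ≡ M₂⁻¹ (mod m₂): 15⁻¹ ≡ 8 (mod 17)
x = a₁·M₁·y₁ + a₂·M₂·y₂ = 6·17·8 + 9·15·8 = 1896
Reduce mod 255: x ≡ 111
Check: 111 mod 15 = 6 ✓, 111 mod 17 = 9 ✓

x ≡ 111 (mod 255)


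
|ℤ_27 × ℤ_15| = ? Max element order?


|ℤ_27 × ℤ_15| = 27 × 15 = 405
Max element order = lcm(27,15) = 135
Cyclic? No (gcd=3)

|ℤ_27×ℤ_15| = 405, max element order = 135


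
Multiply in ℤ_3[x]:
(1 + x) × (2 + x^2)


Expand and collect like terms; reduce coefficients mod 3:
x^0: 1·2 = 2 ≡ 2 (mod 3)
x^1: 1·0 + 1·2 = 2 ≡ 2 (mod 3)
x^2: 1·1 + 1·0 = 1 ≡ 1 (mod 3)
x^3: 1·1 = 1 ≡ 1 (mod 3)
Result: 2 + 2x + x^2 + x^3

f · g = 2 + 2x + x^2 + x^3


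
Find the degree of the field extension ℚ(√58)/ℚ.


√58 has minimal polynomial x² - 58 (irreducible over ℚ since 58 is squarefree)

[ℚ(√58)/ℚ] = 2


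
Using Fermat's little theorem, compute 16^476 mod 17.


Fermat's little theorem: if p is prime and gcd(a,p)=1, then a^(p-1) ≡ 1 (mod p)
p = 17 is prime, gcd(16,17) = 1
Reduce exponent: 476 mod 16 = 12
So 16^476 ≡ 16^12 (mod 17)
16^12 mod 17 = 1

16^476 ≡ 1 (mod 17)


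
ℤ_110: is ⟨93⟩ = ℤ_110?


g generates ℤ_n iff gcd(g, n) = 1
gcd(93, 110) = 1
Since gcd = 1, 93 is a generator.

Yes, 93 generates ℤ_110


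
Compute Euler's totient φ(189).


Factor n: 189 = 3^3 × 7
φ(n) = n · ∏(1 - 1/p) over distinct primes p | n
φ(189) = 189 · (1 - 1/3) · (1 - 1/7) = 108

φ(189) = 108


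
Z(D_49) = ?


Z(G) = {g ∈ G | gx = xg for all x ∈ G}
For odd n, Z(D_n) = {e}: no nontrivial rotation commutes with all reflections

Z(D_49) = {e}


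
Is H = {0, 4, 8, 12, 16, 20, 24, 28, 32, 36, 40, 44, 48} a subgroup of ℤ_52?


Subgroup test for H = {0, 4, 8, 12, 16, 20, 24, 28, 32, 36, 40, 44, 48} in (ℤ_52, +):
(1) 0 ∈ H? Yes
(2) Closure: for all a,b ∈ H, (a+b) mod 52 ∈ H? Yes
(3) Inverses: for all a ∈ H, -a mod 52 ∈ H? Yes

Yes, H is a subgroup of ℤ_52


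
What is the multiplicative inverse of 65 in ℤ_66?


Use the extended Euclidean algorithm to write 1 = 65·s + 66·t; then s mod 66 is the inverse.
Euclidean algorithm:
  65 = 0·66 + 65
  66 = 1·65 + 1
  65 = 65·1 + 0
gcd(65,66) = 1
Back-substitution gives: 65·(-1) + 66·(1) = 1
So 65⁻¹ ≡ -1 ≡ 65 (mod 66)
Check: 65 × 65 = 4225 ≡ 1 (mod 66) ✓

65⁻¹ ≡ 65 (mod 66)


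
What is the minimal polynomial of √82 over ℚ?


√82 satisfies x² - 82 = 0, irreducible over ℚ since 82 is squarefree

Minimal polynomial: x² - 82


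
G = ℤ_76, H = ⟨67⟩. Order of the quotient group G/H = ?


|⟨67⟩| = n / gcd(67, 76) = 76 / 1 = 76
H is normal (ℤ_76 is abelian).
|G/H| = |G| / |H| = 76 / 76 = 1

|G/H| = 1


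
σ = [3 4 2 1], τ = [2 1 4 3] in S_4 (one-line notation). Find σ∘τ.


σ∘τ: apply τ first, then σ
1 →τ 2 →σ 4
2 →τ 1 →σ 3
3 →τ 4 →σ 1
4 →τ 3 →σ 2

σ∘τ = [4 3 1 2]


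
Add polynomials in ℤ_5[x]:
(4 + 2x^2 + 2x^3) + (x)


Add coefficients mod 5:
x^0: 4 + 0 = 4 (mod 5)
x^1: 0 + 1 = 1 (mod 5)
x^2: 2 + 0 = 2 (mod 5)
x^3: 2 + 0 = 2 (mod 5)
Result: 4 + x + 2x^2 + 2x^3

f + g = 4 + x + 2x^2 + 2x^3


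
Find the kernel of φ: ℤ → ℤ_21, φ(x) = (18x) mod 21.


Kernel = preimage of identity
ker(φ) = {x ∈ ℤ : 18x ≡ 0 (mod 21)}. gcd(18,21) = 3, so 18x ≡ 0 (mod 21) ⟺ x ≡ 0 (mod 21/3 = 7). Hence ker(φ) = 7ℤ

ker(φ) = 7ℤ


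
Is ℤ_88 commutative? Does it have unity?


ℤ_88 is a commutative ring with unity 1; 88 = 2×44 is composite, so 2·44 ≡ 0 gives zero divisors (not an integral domain)
Commutative: Yes
Integral domain: No
Has unity: Yes

ℤ_88: Commutative=Yes, Unity=Yes


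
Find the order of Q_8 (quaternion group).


Q_8 = {±1, ±i, ±j, ±k}
|Q_8| = 8

|Q_8 (quaternion group)| = 8


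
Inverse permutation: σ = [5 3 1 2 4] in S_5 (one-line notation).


To find σ⁻¹, swap domain and range:
σ(1) = 5 → σ⁻¹(5) = 1
σ(2) = 3 → σ⁻¹(3) = 2
σ(3) = 1 → σ⁻¹(1) = 3
σ(4) = 2 → σ⁻¹(2) = 4
σ(5) = 4 → σ⁻¹(4) = 5

σ⁻¹ = [3 4 2 5 1]


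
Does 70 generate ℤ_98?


g generates ℤ_n iff gcd(g, n) = 1
gcd(70, 98) = 14
Since gcd = 14 ≠ 1, ⟨70⟩ has order 7 < 98, so 70 is not a generator.

No, 70 does not generate ℤ_98


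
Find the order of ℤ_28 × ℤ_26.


|A × B| = |A| · |B|
|ℤ_28 × ℤ_26| = 28 × 26 = 728

|ℤ_28 × ℤ_26| = 728


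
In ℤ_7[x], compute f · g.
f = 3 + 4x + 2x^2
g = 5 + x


Expand and collect like terms; reduce coefficients mod 7:
x^0: 3·5 = 15 ≡ 1 (mod 7)
x^1: 3·1 + 4·5 = 23 ≡ 2 (mod 7)
x^2: 4·1 + 2·5 = 14 ≡ 0 (mod 7)
x^3: 2·1 = 2 ≡ 2 (mod 7)
Result: 1 + 2x + 2x^3

f · g = 1 + 2x + 2x^3


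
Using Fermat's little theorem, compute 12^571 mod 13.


Fermat's little theorem: if p is prime and gcd(a,p)=1, then a^(p-1) ≡ 1 (mod p)
p = 13 is prime, gcd(12,13) = 1
Reduce exponent: 571 mod 12 = 7
So 12^571 ≡ 12^7 (mod 13)
12^7 mod 13 = 12

12^571 ≡ 12 (mod 13)


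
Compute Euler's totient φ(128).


Factor n: 128 = 2^7
φ(n) = n · ∏(1 - 1/p) over distinct primes p | n
φ(128) = 128 · (1 - 1/2) = 64

φ(128) = 64


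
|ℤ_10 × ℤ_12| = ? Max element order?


|ℤ_10 × ℤ_12| = 10 × 12 = 120
Max element order = lcm(10,12) = 60
Cyclic? No (gcd=2)

|ℤ_10×ℤ_12| = 120, max element order = 60


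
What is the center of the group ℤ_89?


Z(G) = {g ∈ G | gx = xg for all x ∈ G}
ℤ_89 is abelian, so Z(G) = G

Z(ℤ_89) = ℤ_89


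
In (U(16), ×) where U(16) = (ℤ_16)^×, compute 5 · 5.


Operation: multiplication mod 16
5 · 5 = (a × b) mod 16 with a = 5, b = 5

5 · 5 = 9


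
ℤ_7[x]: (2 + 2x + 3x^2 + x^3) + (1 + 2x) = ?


Add coefficients mod 7:
x^0: 2 + 1 = 3 (mod 7)
x^1: 2 + 2 = 4 (mod 7)
x^2: 3 + 0 = 3 (mod 7)
x^3: 1 + 0 = 1 (mod 7)
Result: 3 + 4x + 3x^2 + x^3

f + g = 3 + 4x + 3x^2 + x^3


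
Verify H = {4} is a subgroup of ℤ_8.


Subgroup test for H = {4} in (ℤ_8, +):
(1) 0 ∈ H? No
(2) Closure: for all a,b ∈ H, (a+b) mod 8 ∈ H? No  [counterexample: 4 + 4 = 0 ∉ H]
(3) Inverses: for all a ∈ H, -a mod 8 ∈ H? Yes

No, H is not a subgroup of ℤ_8


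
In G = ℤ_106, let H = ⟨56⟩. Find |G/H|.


|⟨56⟩| = n / gcd(56, 106) = 106 / 2 = 53
H is normal (ℤ_106 is abelian).
|G/H| = |G| / |H| = 106 / 53 = 2

|G/H| = 2


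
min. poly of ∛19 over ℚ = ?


∛19 satisfies x³ - 19 = 0, irreducible over ℚ (no rational root; 19 is not a perfect cube)

Minimal polynomial: x³ - 19


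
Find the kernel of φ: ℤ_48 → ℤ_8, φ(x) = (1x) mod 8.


Kernel = preimage of identity
ker(φ) = {x ∈ ℤ_48 : 1x ≡ 0 (mod 8)}. Since 8 | 48, φ is well-defined. The kernel is the cyclic subgroup ⟨8⟩ of ℤ_48 (order 6), i.e. {0, 8, 16, 24, 32, 40}

ker(φ) = {0, 8, 16, 24, 32, 40}


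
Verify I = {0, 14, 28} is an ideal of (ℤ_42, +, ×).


Check ideal conditions for I = {0, 14, 28} in ℤ_42:
(1) I is an additive subgroup? Yes
(2) For r ∈ ℤ_42 and a ∈ I: r·a ∈ I? Yes

Yes, I is an ideal of ℤ_42


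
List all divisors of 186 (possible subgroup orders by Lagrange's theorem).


Lagrange's theorem: |H| divides |G|
|G| = 186
Divisors of 186: 1, 2, 3, 6, 31, 62, 93, 186

Possible subgroup orders: {1, 2, 3, 6, 31, 62, 93, 186}


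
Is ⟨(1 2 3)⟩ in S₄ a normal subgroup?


H = ⟨(1 2 3)⟩ in S₄
(1 4)(1 2 3)(1 4)⁻¹ = (4 2 3) ∉ ⟨(1 2 3)⟩

No, not a normal subgroup


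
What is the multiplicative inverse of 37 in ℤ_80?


Use the extended Euclidean algorithm to write 1 = 37·s + 80·t; then s mod 80 is the inverse.
Euclidean algorithm:
  37 = 0·80 + 37
  80 = 2·37 + 6
  37 = 6·6 + 1
  6 = 6·1 + 0
gcd(37,80) = 1
Back-substitution gives: 37·(13) + 80·(-6) = 1
So 37⁻¹ ≡ 13 ≡ 13 (mod 80)
Check: 37 × 13 = 481 ≡ 1 (mod 80) ✓

37⁻¹ ≡ 13 (mod 80)


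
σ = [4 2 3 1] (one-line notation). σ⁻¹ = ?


To find σ⁻¹, swap domain and range:
σ(1) = 4 → σ⁻¹(4) = 1
σ(2) = 2 → σ⁻¹(2) = 2
σ(3) = 3 → σ⁻¹(3) = 3
σ(4) = 1 → σ⁻¹(1) = 4

σ⁻¹ = [4 2 3 1]


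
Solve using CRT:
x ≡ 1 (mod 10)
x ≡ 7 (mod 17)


m₁ = 10, m₂ = 17, gcd = 1, so CRT applies. M = m₁·m₂ = 170
Let M₁ = M/m₁ = 17, M₂ = M/m₂ = 10
Find y₁ ≡ M₁⁻¹ (mod m₁): 17⁻¹ ≡ 3 (mod 10)
Find y₂ ≡ M₂⁻¹ (mod m₂): 10⁻¹ ≡ 12 (mod 17)
x = a₁·M₁·y₁ + a₂·M₂·y₂ = 1·17·3 + 7·10·12 = 891
Reduce mod 170: x ≡ 41
Check: 41 mod 10 = 1 ✓, 41 mod 17 = 7 ✓

x ≡ 41 (mod 170)


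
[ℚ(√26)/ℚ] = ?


√26 has minimal polynomial x² - 26 (irreducible over ℚ since 26 is squarefree)

[ℚ(√26)/ℚ] = 2


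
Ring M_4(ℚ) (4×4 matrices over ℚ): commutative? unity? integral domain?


Matrix multiplication is non-commutative for n ≥ 2; the identity matrix I is the unity; singular matrices give zero divisors, so not an integral domain
Commutative: No
Integral domain: No
Has unity: Yes

M_4(ℚ) (4×4 matrices over ℚ): Commutative=No, Unity=Yes


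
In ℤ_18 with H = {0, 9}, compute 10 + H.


10 + H = {10 + h (mod 18) : h ∈ H}
10+0=10, 10+9=1
10 + H = {1, 10} = 1 + H

10 + H = {1, 10}


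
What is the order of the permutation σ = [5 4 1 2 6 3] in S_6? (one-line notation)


Cycle decomposition: (1 5 6 3) (2 4)
Cycle lengths: 4, 2
Order = lcm(4, 2) = 4

ord(σ) = 4


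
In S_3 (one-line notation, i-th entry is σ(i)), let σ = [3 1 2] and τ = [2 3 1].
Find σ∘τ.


σ∘τ: apply τ first, then σ
1 →τ 2 →σ 1
2 →τ 3 →σ 2
3 →τ 1 →σ 3

σ∘τ = [1 2 3]


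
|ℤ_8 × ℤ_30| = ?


|A × B| = |A| · |B|
|ℤ_8 × ℤ_30| = 8 × 30 = 240

|ℤ_8 × ℤ_30| = 240


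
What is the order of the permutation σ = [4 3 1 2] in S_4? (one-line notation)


Cycle decomposition: (1 4 2 3)
Cycle lengths: 4
Order = lcm(4) = 4

ord(σ) = 4


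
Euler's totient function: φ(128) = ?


Factor n: 128 = 2^7
φ(n) = n · ∏(1 - 1/p) over distinct primes p | n
φ(128) = 128 · (1 - 1/2) = 64

φ(128) = 64


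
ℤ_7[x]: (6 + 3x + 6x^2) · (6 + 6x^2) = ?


Expand and collect like terms; reduce coefficients mod 7:
x^0: 6·6 = 36 ≡ 1 (mod 7)
x^1: 6·0 + 3·6 = 18 ≡ 4 (mod 7)
x^2: 6·6 + 3·0 + 6·6 = 72 ≡ 2 (mod 7)
x^3: 3·6 + 6·0 = 18 ≡ 4 (mod 7)
x^4: 6·6 = 36 ≡ 1 (mod 7)
Result: 1 + 4x + 2x^2 + 4x^3 + x^4

f · g = 1 + 4x + 2x^2 + 4x^3 + x^4


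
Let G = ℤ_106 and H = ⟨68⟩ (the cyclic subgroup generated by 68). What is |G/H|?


|⟨68⟩| = n / gcd(68, 106) = 106 / 2 = 53
H is normal (ℤ_106 is abelian).
|G/H| = |G| / |H| = 106 / 53 = 2

|G/H| = 2


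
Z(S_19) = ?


Z(G) = {g ∈ G | gx = xg for all x ∈ G}
S_n is non-abelian for n ≥ 3; Z(S_19) is trivial

Z(S_19) = {e}


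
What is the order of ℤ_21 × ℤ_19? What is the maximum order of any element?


|ℤ_21 × ℤ_19| = 21 × 19 = 399
Max element order = lcm(21,19) = 399
Cyclic? Yes (gcd=1)

|ℤ_21×ℤ_19| = 399, max element order = 399


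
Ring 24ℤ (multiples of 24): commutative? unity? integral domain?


24ℤ is a commutative ring under +,× but has no multiplicative identity (1 ∉ 24ℤ); it has no zero divisors, but without unity it is not an integral domain
Commutative: Yes
Integral domain: No
Has unity: No

24ℤ (multiples of 24): Commutative=Yes, Unity=No


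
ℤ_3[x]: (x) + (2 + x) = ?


Add coefficients mod 3:
x^0: 0 + 2 = 2 (mod 3)
x^1: 1 + 1 = 2 (mod 3)
Result: 2 + 2x

f + g = 2 + 2x


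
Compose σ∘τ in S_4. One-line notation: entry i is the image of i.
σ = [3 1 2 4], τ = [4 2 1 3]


σ∘τ: apply τ first, then σ
1 →τ 4 →σ 4
2 →τ 2 →σ 1
3 →τ 1 →σ 3
4 →τ 3 →σ 2

σ∘τ = [4 1 3 2]


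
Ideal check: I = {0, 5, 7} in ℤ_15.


Check ideal conditions for I = {0, 5, 7} in ℤ_15:
(1) I is an additive subgroup? No
(2) For r ∈ ℤ_15 and a ∈ I: r·a ∈ I? No  [counterexample: r=2, a=5, r·a mod 15 = 10 ∉ I]

No, I is not an ideal of ℤ_15


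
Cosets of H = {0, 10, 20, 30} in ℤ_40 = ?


H = {0, 10, 20, 30}, |H| = 4
Number of cosets = |G|/|H| = 40/4 = 10
0 + H = {0, 10, 20, 30}
1 + H = {1, 11, 21, 31}
2 + H = {2, 12, 22, 32}
3 + H = {3, 13, 23, 33}
4 + H = {4, 14, 24, 34}
5 + H = {5, 15, 25, 35}
6 + H = {6, 16, 26, 36}
7 + H = {7, 17, 27, 37}
8 + H = {8, 18, 28, 38}
9 + H = {9, 19, 29, 39}

Cosets: 0+H={0,10,20,30}; 1+H={1,11,21,31}; 2+H={2,12,22,32}; 3+H={3,13,23,33}; 4+H={4,14,24,34}; 5+H={5,15,25,35}; 6+H={6,16,26,36}; 7+H={7,17,27,37}; 8+H={8,18,28,38}; 9+H={9,19,29,39}


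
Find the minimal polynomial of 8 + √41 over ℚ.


Let α = 8 + √41. Then α - 8 = √41, so (α - 8)² = 41, giving α² - 16α + 23 = 0. Degree 2 and α ∉ ℚ, so this is the minimal polynomial.

Minimal polynomial: x² - 16x + 23


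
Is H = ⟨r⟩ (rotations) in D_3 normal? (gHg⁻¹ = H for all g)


H = ⟨r⟩ (rotations) in D_3
The rotation subgroup ⟨r⟩ has index 2 in D_3, so it is normal

Yes, normal subgroup


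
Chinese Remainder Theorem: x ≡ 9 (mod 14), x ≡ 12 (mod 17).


m₁ = 14, m₂ = 17, gcd = 1, so CRT applies. M = m₁·m₂ = 238
Let M₁ = M/m₁ = 17, M₂ = M/m₂ = 14
Find y₁ ≡ M₁⁻¹ (mod m₁): 17⁻¹ ≡ 5 (mod 14)
Find y₂ ≡ M₂⁻¹ (mod m₂): 14⁻¹ ≡ 11 (mod 17)
x = a₁·M₁·y₁ + a₂·M₂·y₂ = 9·17·5 + 12·14·11 = 2613
Reduce mod 238: x ≡ 233
Check: 233 mod 14 = 9 ✓, 233 mod 17 = 12 ✓

x ≡ 233 (mod 238)


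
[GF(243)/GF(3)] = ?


GF(243) = GF(3^5), so the extension degree is 5

[GF(243)/GF(3)] = 5


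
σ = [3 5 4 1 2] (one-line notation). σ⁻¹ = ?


To find σ⁻¹, swap domain and range:
σ(1) = 3 → σ⁻¹(3) = 1
σ(2) = 5 → σ⁻¹(5) = 2
σ(3) = 4 → σ⁻¹(4) = 3
σ(4) = 1 → σ⁻¹(1) = 4
σ(5) = 2 → σ⁻¹(2) = 5

σ⁻¹ = [4 5 1 3 2]


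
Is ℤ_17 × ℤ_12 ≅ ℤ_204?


Comparing ℤ_17 × ℤ_12 and ℤ_204:
gcd(17,12) = 1, so ℤ_17 × ℤ_12 ≅ ℤ_204 (CRT)

Yes, ℤ_17 × ℤ_12 ≅ ℤ_204


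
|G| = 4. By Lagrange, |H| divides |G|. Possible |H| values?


Lagrange's theorem: |H| divides |G|
|G| = 4
Divisors of 4: 1, 2, 4

Possible subgroup orders: {1, 2, 4}


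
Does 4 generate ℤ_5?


g generates ℤ_n iff gcd(g, n) = 1
gcd(4, 5) = 1
Since gcd = 1, 4 is a generator.

Yes, 4 generates ℤ_5


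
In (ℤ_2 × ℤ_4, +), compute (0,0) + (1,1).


Operation: componentwise addition mod (2, 4)
(0,0) + (1,1) = ((a₁+b₁) mod 2, (a₂+b₂) mod 4) with a = (0,0), b = (1,1)

(0,0) + (1,1) = (1,1)


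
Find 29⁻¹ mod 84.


Use the extended Euclidean algorithm to write 1 = 29·s + 84·t; then s mod 84 is the inverse.
Euclidean algorithm:
  29 = 0·84 + 29
  84 = 2·29 + 26
  29 = 1·26 + 3
  26 = 8·3 + 2
  3 = 1·2 + 1
  2 = 2·1 + 0
gcd(29,84) = 1
Back-substitution gives: 29·(29) + 84·(-10) = 1
So 29⁻¹ ≡ 29 ≡ 29 (mod 84)
Check: 29 × 29 = 841 ≡ 1 (mod 84) ✓

29⁻¹ ≡ 29 (mod 84)


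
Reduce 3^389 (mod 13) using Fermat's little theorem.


Fermat's little theorem: if p is prime and gcd(a,p)=1, then a^(p-1) ≡ 1 (mod p)
p = 13 is prime, gcd(3,13) = 1
Reduce exponent: 389 mod 12 = 5
So 3^389 ≡ 3^5 (mod 13)
3^5 mod 13 = 9

3^389 ≡ 9 (mod 13)


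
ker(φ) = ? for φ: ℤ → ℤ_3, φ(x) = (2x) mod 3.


Kernel = preimage of identity
ker(φ) = {x ∈ ℤ : 2x ≡ 0 (mod 3)}. gcd(2,3) = 1, so 2x ≡ 0 (mod 3) ⟺ x ≡ 0 (mod 3/1 = 3). Hence ker(φ) = 3ℤ

ker(φ) = 3ℤ


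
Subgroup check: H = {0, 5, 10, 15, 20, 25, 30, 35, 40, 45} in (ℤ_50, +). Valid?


Subgroup test for H = {0, 5, 10, 15, 20, 25, 30, 35, 40, 45} in (ℤ_50, +):
(1) 0 ∈ H? Yes
(2) Closure: for all a,b ∈ H, (a+b) mod 50 ∈ H? Yes
(3) Inverses: for all a ∈ H, -a mod 50 ∈ H? Yes

Yes, H is a subgroup of ℤ_50


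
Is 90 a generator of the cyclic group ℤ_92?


g generates ℤ_n iff gcd(g, n) = 1
gcd(90, 92) = 2
Since gcd = 2 ≠ 1, ⟨90⟩ has order 46 < 92, so 90 is not a generator.

No, 90 does not generate ℤ_92


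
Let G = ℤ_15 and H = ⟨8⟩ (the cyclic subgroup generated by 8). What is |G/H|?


|⟨8⟩| = n / gcd(8, 15) = 15 / 1 = 15
H is normal (ℤ_15 is abelian).
|G/H| = |G| / |H| = 15 / 15 = 1

|G/H| = 1


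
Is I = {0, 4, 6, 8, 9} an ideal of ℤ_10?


Check ideal conditions for I = {0, 4, 6, 8, 9} in ℤ_10:
(1) I is an additive subgroup? No
(2) For r ∈ ℤ_10 and a ∈ I: r·a ∈ I? No  [counterexample: r=2, a=6, r·a mod 10 = 2 ∉ I]

No, I is not an ideal of ℤ_10


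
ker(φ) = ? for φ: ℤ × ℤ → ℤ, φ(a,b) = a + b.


Kernel = preimage of identity
ker(φ) = {(a,b) ∈ ℤ² | a+b = 0} = {(a,-a) | a ∈ ℤ}

ker(φ) = {(a,-a) | a ∈ ℤ}


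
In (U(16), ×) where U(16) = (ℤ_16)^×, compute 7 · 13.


Operation: multiplication mod 16
7 · 13 = (a × b) mod 16 with a = 7, b = 13

7 · 13 = 11


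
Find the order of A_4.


|A_n| = n!/2 (even permutations)
|A_4| = 4!/2 = 24/2 = 12

|A_4| = 12


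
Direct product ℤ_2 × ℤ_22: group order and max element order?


|ℤ_2 × ℤ_22| = 2 × 22 = 44
Max element order = lcm(2,22) = 22
Cyclic? No (gcd=2)

|ℤ_2×ℤ_22| = 44, max element order = 22


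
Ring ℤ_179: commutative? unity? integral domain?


ℤ_179 is a commutative ring with unity 1; 179 is prime, so ℤ_179 is a field (hence an integral domain)
Commutative: Yes
Integral domain: Yes
Has unity: Yes

ℤ_179: Commutative=Yes, Unity=Yes


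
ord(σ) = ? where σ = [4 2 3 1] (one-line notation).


Cycle decomposition: (1 4)
Cycle lengths: 2
Order = lcm(2) = 2

ord(σ) = 2


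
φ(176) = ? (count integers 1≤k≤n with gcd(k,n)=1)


Factor n: 176 = 2^4 × 11
φ(n) = n · ∏(1 - 1/p) over distinct primes p | n
φ(176) = 176 · (1 - 1/2) · (1 - 1/11) = 80

φ(176) = 80


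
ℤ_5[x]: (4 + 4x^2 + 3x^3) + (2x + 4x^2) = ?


Add coefficients mod 5:
x^0: 4 + 0 = 4 (mod 5)
x^1: 0 + 2 = 2 (mod 5)
x^2: 4 + 4 = 3 (mod 5)
x^3: 3 + 0 = 3 (mod 5)
Result: 4 + 2x + 3x^2 + 3x^3

f + g = 4 + 2x + 3x^2 + 3x^3


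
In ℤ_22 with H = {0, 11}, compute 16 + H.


16 + H = {16 + h (mod 22) : h ∈ H}
16+0=16, 16+11=5
16 + H = {5, 16} = 5 + H

16 + H = {5, 16}


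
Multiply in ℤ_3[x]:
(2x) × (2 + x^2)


Expand and collect like terms; reduce coefficients mod 3:
x^0: 0·2 = 0 ≡ 0 (mod 3)
x^1: 0·0 + 2·2 = 4 ≡ 1 (mod 3)
x^2: 0·1 + 2·0 = 0 ≡ 0 (mod 3)
x^3: 2·1 = 2 ≡ 2 (mod 3)
Result: x + 2x^3

f · g = x + 2x^3


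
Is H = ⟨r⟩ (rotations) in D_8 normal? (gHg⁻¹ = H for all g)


H = ⟨r⟩ (rotations) in D_8
The rotation subgroup ⟨r⟩ has index 2 in D_8, so it is normal

Yes, normal subgroup


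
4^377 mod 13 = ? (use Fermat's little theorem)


Fermat's little theorem: if p is prime and gcd(a,p)=1, then a^(p-1) ≡ 1 (mod p)
p = 13 is prime, gcd(4,13) = 1
Reduce exponent: 377 mod 12 = 5
So 4^377 ≡ 4^5 (mod 13)
4^5 mod 13 = 10

4^377 ≡ 10 (mod 13)


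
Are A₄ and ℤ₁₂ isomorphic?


Comparing A₄ and ℤ₁₂:
A₄ is non-abelian, ℤ₁₂ is abelian

No, A₄ ≇ ℤ₁₂


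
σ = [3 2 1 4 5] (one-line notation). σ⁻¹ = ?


To find σ⁻¹, swap domain and range:
σ(1) = 3 → σ⁻¹(3) = 1
σ(2) = 2 → σ⁻¹(2) = 2
σ(3) = 1 → σ⁻¹(1) = 3
σ(4) = 4 → σ⁻¹(4) = 4
σ(5) = 5 → σ⁻¹(5) = 5

σ⁻¹ = [3 2 1 4 5]


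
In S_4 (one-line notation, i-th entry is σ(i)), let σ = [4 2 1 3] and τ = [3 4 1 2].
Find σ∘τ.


σ∘τ: apply τ first, then σ
1 →τ 3 →σ 1
2 →τ 4 →σ 3
3 →τ 1 →σ 4
4 →τ 2 →σ 2

σ∘τ = [1 3 4 2]


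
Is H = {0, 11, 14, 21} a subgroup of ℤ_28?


Subgroup test for H = {0, 11, 14, 21} in (ℤ_28, +):
(1) 0 ∈ H? Yes
(2) Closure: for all a,b ∈ H, (a+b) mod 28 ∈ H? No  [counterexample: 11 + 11 = 22 ∉ H]
(3) Inverses: for all a ∈ H, -a mod 28 ∈ H? No

No, H is not a subgroup of ℤ_28


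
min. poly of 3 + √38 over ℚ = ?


Let α = 3 + √38. Then α - 3 = √38, so (α - 3)² = 38, giving α² - 6α - 29 = 0. Degree 2 and α ∉ ℚ, so this is the minimal polynomial.

Minimal polynomial: x² - 6x - 29


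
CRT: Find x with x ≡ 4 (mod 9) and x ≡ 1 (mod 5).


m₁ = 9, m₂ = 5, gcd = 1, so CRT applies. M = m₁·m₂ = 45
Let M₁ = M/m₁ = 5, M₂ = M/m₂ = 9
Find y₁ ≡ M₁⁻¹ (mod m₁): 5⁻¹ ≡ 2 (mod 9)
Find y₂ ≡ M₂⁻¹ (mod m₂): 9⁻¹ ≡ 4 (mod 5)
x = a₁·M₁·y₁ + a₂·M₂·y₂ = 4·5·2 + 1·9·4 = 76
Reduce mod 45: x ≡ 31
Check: 31 mod 9 = 4 ✓, 31 mod 5 = 1 ✓

x ≡ 31 (mod 45)


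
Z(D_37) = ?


Z(G) = {g ∈ G | gx = xg for all x ∈ G}
For odd n, Z(D_n) = {e}: no nontrivial rotation commutes with all reflections

Z(D_37) = {e}


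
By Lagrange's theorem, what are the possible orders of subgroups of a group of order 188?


Lagrange's theorem: |H| divides |G|
|G| = 188
Divisors of 188: 1, 2, 4, 47, 94, 188

Possible subgroup orders: {1, 2, 4, 47, 94, 188}


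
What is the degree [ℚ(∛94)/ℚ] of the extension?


∛94 has minimal polynomial x³ - 94 (irreducible over ℚ since 94 is not a perfect cube)

[ℚ(∛94)/ℚ] = 3


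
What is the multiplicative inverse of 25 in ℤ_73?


Use the extended Euclidean algorithm to write 1 = 25·s + 73·t; then s mod 73 is the inverse.
Euclidean algorithm:
  25 = 0·73 + 25
  73 = 2·25 + 23
  25 = 1·23 + 2
  23 = 11·2 + 1
  2 = 2·1 + 0
gcd(25,73) = 1
Back-substitution gives: 25·(-35) + 73·(12) = 1
So 25⁻¹ ≡ -35 ≡ 38 (mod 73)
Check: 25 × 38 = 950 ≡ 1 (mod 73) ✓

25⁻¹ ≡ 38 (mod 73)


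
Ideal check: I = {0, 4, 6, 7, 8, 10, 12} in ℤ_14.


Check ideal conditions for I = {0, 4, 6, 7, 8, 10, 12} in ℤ_14:
(1) I is an additive subgroup? No
(2) For r ∈ ℤ_14 and a ∈ I: r·a ∈ I? No  [counterexample: r=2, a=8, r·a mod 14 = 2 ∉ I]

No, I is not an ideal of ℤ_14


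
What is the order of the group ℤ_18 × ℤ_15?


|A × B| = |A| · |B|
|ℤ_18 × ℤ_15| = 18 × 15 = 270

|ℤ_18 × ℤ_15| = 270


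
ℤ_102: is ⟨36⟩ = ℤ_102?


g generates ℤ_n iff gcd(g, n) = 1
gcd(36, 102) = 6
Since gcd = 6 ≠ 1, ⟨36⟩ has order 17 < 102, so 36 is not a generator.

No, 36 does not generate ℤ_102


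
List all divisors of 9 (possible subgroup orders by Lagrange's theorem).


Lagrange's theorem: |H| divides |G|
|G| = 9
Divisors of 9: 1, 3, 9

Possible subgroup orders: {1, 3, 9}


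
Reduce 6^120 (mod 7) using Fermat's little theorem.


Fermat's little theorem: if p is prime and gcd(a,p)=1, then a^(p-1) ≡ 1 (mod p)
p = 7 is prime, gcd(6,7) = 1
Reduce exponent: 120 mod 6 = 0
So 6^120 ≡ 6^0 (mod 7)
6^0 = 1

6^120 ≡ 1 (mod 7)


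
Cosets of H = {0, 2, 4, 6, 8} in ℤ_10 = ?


H = {0, 2, 4, 6, 8}, |H| = 5
Number of cosets = |G|/|H| = 10/5 = 2
0 + H = {0, 2, 4, 6, 8}
1 + H = {1, 3, 5, 7, 9}

Cosets: 0+H={0,2,4,6,8}; 1+H={1,3,5,7,9}


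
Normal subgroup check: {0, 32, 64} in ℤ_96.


H = {0, 32, 64} in ℤ_96
ℤ_96 is abelian; every subgroup of an abelian group is normal

Yes, normal subgroup


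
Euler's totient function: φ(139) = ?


Factor n: 139 = 139
φ(n) = n · ∏(1 - 1/p) over distinct primes p | n
φ(139) = 139 · (1 - 1/139) = 138

φ(139) = 138


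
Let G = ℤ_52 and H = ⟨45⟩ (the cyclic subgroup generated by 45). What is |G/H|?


|⟨45⟩| = n / gcd(45, 52) = 52 / 1 = 52
H is normal (ℤ_52 is abelian).
|G/H| = |G| / |H| = 52 / 52 = 1

|G/H| = 1


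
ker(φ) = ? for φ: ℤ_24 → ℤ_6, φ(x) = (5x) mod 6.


Kernel = preimage of identity
ker(φ) = {x ∈ ℤ_24 : 5x ≡ 0 (mod 6)}. Since 6 | 24, φ is well-defined. The kernel is the cyclic subgroup ⟨6⟩ of ℤ_24 (order 4), i.e. {0, 6, 12, 18}

ker(φ) = {0, 6, 12, 18}


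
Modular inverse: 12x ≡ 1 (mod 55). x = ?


Use the extended Euclidean algorithm to write 1 = 12·s + 55·t; then s mod 55 is the inverse.
Euclidean algorithm:
  12 = 0·55 + 12
  55 = 4·12 + 7
  12 = 1·7 + 5
  7 = 1·5 + 2
  5 = 2·2 + 1
  2 = 2·1 + 0
gcd(12,55) = 1
Back-substitution gives: 12·(23) + 55·(-5) = 1
So 12⁻¹ ≡ 23 ≡ 23 (mod 55)
Check: 12 × 23 = 276 ≡ 1 (mod 55) ✓

12⁻¹ ≡ 23 (mod 55)


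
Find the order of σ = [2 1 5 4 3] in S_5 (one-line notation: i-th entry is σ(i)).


Cycle decomposition: (1 2) (3 5)
Cycle lengths: 2, 2
Order = lcm(2, 2) = 2

ord(σ) = 2


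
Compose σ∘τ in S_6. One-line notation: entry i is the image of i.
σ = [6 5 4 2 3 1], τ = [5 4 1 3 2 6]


σ∘τ: apply τ first, then σ
1 →τ 5 →σ 3
2 →τ 4 →σ 2
3 →τ 1 →σ 6
4 →τ 3 →σ 4
5 →τ 2 →σ 5
6 →τ 6 →σ 1

σ∘τ = [3 2 6 4 5 1]


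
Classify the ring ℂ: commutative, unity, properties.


ℂ is a field: commutative, has unity, every nonzero element is a unit (hence an integral domain)
Commutative: Yes
Integral domain: Yes
Has unity: Yes

ℂ: Commutative=Yes, Unity=Yes


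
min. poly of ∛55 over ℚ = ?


∛55 satisfies x³ - 55 = 0, irreducible over ℚ (no rational root; 55 is not a perfect cube)

Minimal polynomial: x³ - 55


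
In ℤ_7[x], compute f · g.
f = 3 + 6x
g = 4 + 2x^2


Expand and collect like terms; reduce coefficients mod 7:
x^0: 3·4 = 12 ≡ 5 (mod 7)
x^1: 3·0 + 6·4 = 24 ≡ 3 (mod 7)
x^2: 3·2 + 6·0 = 6 ≡ 6 (mod 7)
x^3: 6·2 = 12 ≡ 5 (mod 7)
Result: 5 + 3x + 6x^2 + 5x^3

f · g = 5 + 3x + 6x^2 + 5x^3


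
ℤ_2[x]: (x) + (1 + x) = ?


Add coefficients mod 2:
x^0: 0 + 1 = 1 (mod 2)
x^1: 1 + 1 = 0 (mod 2)
Result: 1

f + g = 1


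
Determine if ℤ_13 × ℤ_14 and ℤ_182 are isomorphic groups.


Comparing ℤ_13 × ℤ_14 and ℤ_182:
gcd(13,14) = 1, so ℤ_13 × ℤ_14 ≅ ℤ_182 (CRT)

Yes, ℤ_13 × ℤ_14 ≅ ℤ_182


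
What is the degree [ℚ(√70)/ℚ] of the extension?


√70 has minimal polynomial x² - 70 (irreducible over ℚ since 70 is squarefree)

[ℚ(√70)/ℚ] = 2


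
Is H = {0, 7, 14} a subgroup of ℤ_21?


Subgroup test for H = {0, 7, 14} in (ℤ_21, +):
(1) 0 ∈ H? Yes
(2) Closure: for all a,b ∈ H, (a+b) mod 21 ∈ H? Yes
(3) Inverses: for all a ∈ H, -a mod 21 ∈ H? Yes

Yes, H is a subgroup of ℤ_21


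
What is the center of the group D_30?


Z(G) = {g ∈ G | gx = xg for all x ∈ G}
For even n, Z(D_n) = {e, r^(n/2)}: the 180° rotation r^15 commutes with every reflection and rotation

Z(D_30) = {e, r^15}


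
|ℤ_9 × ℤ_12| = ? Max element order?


|ℤ_9 × ℤ_12| = 9 × 12 = 108
Max element order = lcm(9,12) = 36
Cyclic? No (gcd=3)

|ℤ_9×ℤ_12| = 108, max element order = 36


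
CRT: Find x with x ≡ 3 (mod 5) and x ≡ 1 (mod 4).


m₁ = 5, m₂ = 4, gcd = 1, so CRT applies. M = m₁·m₂ = 20
Let M₁ = M/m₁ = 4, M₂ = M/m₂ = 5
Find y₁ ≡ M₁⁻¹ (mod m₁): 4⁻¹ ≡ 4 (mod 5)
Find y₂ ≡ M₂⁻¹ (mod m₂): 5⁻¹ ≡ 1 (mod 4)
x = a₁·M₁·y₁ + a₂·M₂·y₂ = 3·4·4 + 1·5·1 = 53
Reduce mod 20: x ≡ 13
Check: 13 mod 5 = 3 ✓, 13 mod 4 = 1 ✓

x ≡ 13 (mod 20)


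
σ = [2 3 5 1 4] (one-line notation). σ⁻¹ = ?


To find σ⁻¹, swap domain and range:
σ(1) = 2 → σ⁻¹(2) = 1
σ(2) = 3 → σ⁻¹(3) = 2
σ(3) = 5 → σ⁻¹(5) = 3
σ(4) = 1 → σ⁻¹(1) = 4
σ(5) = 4 → σ⁻¹(4) = 5

σ⁻¹ = [4 1 2 5 3]


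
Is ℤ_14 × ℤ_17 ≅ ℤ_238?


Comparing ℤ_14 × ℤ_17 and ℤ_238:
gcd(14,17) = 1, so ℤ_14 × ℤ_17 ≅ ℤ_238 (CRT)

Yes, ℤ_14 × ℤ_17 ≅ ℤ_238


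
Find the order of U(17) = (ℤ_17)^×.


U(n) is the group of units mod n; |U(n)| = φ(n)
|U(17)| = φ(17) = 16

|U(17) = (ℤ_17)^×| = 16


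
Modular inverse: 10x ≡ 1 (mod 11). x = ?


Use the extended Euclidean algorithm to write 1 = 10·s + 11·t; then s mod 11 is the inverse.
Euclidean algorithm:
  10 = 0·11 + 10
  11 = 1·10 + 1
  10 = 10·1 + 0
gcd(10,11) = 1
Back-substitution gives: 10·(-1) + 11·(1) = 1
So 10⁻¹ ≡ -1 ≡ 10 (mod 11)
Check: 10 × 10 = 100 ≡ 1 (mod 11) ✓

10⁻¹ ≡ 10 (mod 11)


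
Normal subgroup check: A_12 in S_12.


H = A_12 in S_12
A_12 has index 2 in S_12, and every subgroup of index 2 is normal

Yes, normal subgroup


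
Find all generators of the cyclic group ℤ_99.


g generates ℤ_n iff gcd(g,n) = 1
Prime factors of 99: 3, 11
Generators are g ∈ {1,...,98} not divisible by any of these primes.
Generators: {1, 2, 4, 5, 7, 8, 10, 13, 14, 16, 17, 19, 20, 23, 25, 26, 28, 29, 31, 32, 34, 35, 37, 38, 40, 41, 43, 46, 47, 49, 50, 52, 53, 56, 58, 59, 61, 62, 64, 65, 67, 68, 70, 71, 73, 74, 76, 79, 80, 82, 83, 85, 86, 89, 91, 92, 94, 95, 97, 98}
Number of generators = φ(99) = 60

Generators of ℤ_99 = {1, 2, 4, 5, 7, 8, 10, 13, 14, 16, 17, 19, 20, 23, 25, 26, 28, 29, 31, 32, 34, 35, 37, 38, 40, 41, 43, 46, 47, 49, 50, 52, 53, 56, 58, 59, 61, 62, 64, 65, 67, 68, 70, 71, 73, 74, 76, 79, 80, 82, 83, 85, 86, 89, 91, 92, 94, 95, 97, 98}


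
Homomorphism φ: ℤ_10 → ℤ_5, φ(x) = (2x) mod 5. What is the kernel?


Kernel = preimage of identity
ker(φ) = {x ∈ ℤ_10 : 2x ≡ 0 (mod 5)}. Since 5 | 10, φ is well-defined. The kernel is the cyclic subgroup ⟨5⟩ of ℤ_10 (order 2), i.e. {0, 5}

ker(φ) = {0, 5}


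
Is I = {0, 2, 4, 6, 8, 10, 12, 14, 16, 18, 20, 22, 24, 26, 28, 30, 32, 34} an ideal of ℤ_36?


Check ideal conditions for I = {0, 2, 4, 6, 8, 10, 12, 14, 16, 18, 20, 22, 24, 26, 28, 30, 32, 34} in ℤ_36:
(1) I is an additive subgroup? Yes
(2) For r ∈ ℤ_36 and a ∈ I: r·a ∈ I? Yes

Yes, I is an ideal of ℤ_36


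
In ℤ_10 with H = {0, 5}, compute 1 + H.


1 + H = {1 + h (mod 10) : h ∈ H}
1+0=1, 1+5=6

1 + H = {1, 6}


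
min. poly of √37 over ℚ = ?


√37 satisfies x² - 37 = 0, irreducible over ℚ since 37 is squarefree

Minimal polynomial: x² - 37


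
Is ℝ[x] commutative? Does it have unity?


Polynomial ring over ℝ (an integral domain) is a commutative integral domain with unity 1
Commutative: Yes
Integral domain: Yes
Has unity: Yes

ℝ[x]: Commutative=Yes, Unity=Yes


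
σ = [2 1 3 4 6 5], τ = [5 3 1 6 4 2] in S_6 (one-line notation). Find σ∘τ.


σ∘τ: apply τ first, then σ
1 →τ 5 →σ 6
2 →τ 3 →σ 3
3 →τ 1 →σ 2
4 →τ 6 →σ 5
5 →τ 4 →σ 4
6 →τ 2 →σ 1

σ∘τ = [6 3 2 5 4 1]


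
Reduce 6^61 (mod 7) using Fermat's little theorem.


Fermat's little theorem: if p is prime and gcd(a,p)=1, then a^(p-1) ≡ 1 (mod p)
p = 7 is prime, gcd(6,7) = 1
Reduce exponent: 61 mod 6 = 1
So 6^61 ≡ 6^1 (mod 7)
6^1 mod 7 = 6

6^61 ≡ 6 (mod 7)


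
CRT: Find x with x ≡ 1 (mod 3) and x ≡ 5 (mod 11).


m₁ = 3, m₂ = 11, gcd = 1, so CRT applies. M = m₁·m₂ = 33
Let M₁ = M/m₁ = 11, M₂ = M/m₂ = 3
Find y₁ ≡ M₁⁻¹ (mod m₁): 11⁻¹ ≡ 2 (mod 3)
Find y₂ ≡ M₂⁻¹ (mod m₂): 3⁻¹ ≡ 4 (mod 11)
x = a₁·M₁·y₁ + a₂·M₂·y₂ = 1·11·2 + 5·3·4 = 82
Reduce mod 33: x ≡ 16
Check: 16 mod 3 = 1 ✓, 16 mod 11 = 5 ✓

x ≡ 16 (mod 33)


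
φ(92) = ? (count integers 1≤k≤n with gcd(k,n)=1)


Factor n: 92 = 2^2 × 23
φ(n) = n · ∏(1 - 1/p) over distinct primes p | n
φ(92) = 92 · (1 - 1/2) · (1 - 1/23) = 44

φ(92) = 44


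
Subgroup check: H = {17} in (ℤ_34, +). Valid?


Subgroup test for H = {17} in (ℤ_34, +):
(1) 0 ∈ H? No
(2) Closure: for all a,b ∈ H, (a+b) mod 34 ∈ H? No  [counterexample: 17 + 17 = 0 ∉ H]
(3) Inverses: for all a ∈ H, -a mod 34 ∈ H? Yes

No, H is not a subgroup of ℤ_34


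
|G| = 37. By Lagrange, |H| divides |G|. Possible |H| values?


Lagrange's theorem: |H| divides |G|
|G| = 37
Divisors of 37: 1, 37

Possible subgroup orders: {1, 37}


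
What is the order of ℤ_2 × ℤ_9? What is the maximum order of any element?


|ℤ_2 × ℤ_9| = 2 × 9 = 18
Max element order = lcm(2,9) = 18
Cyclic? Yes (gcd=1)

|ℤ_2×ℤ_9| = 18, max element order = 18


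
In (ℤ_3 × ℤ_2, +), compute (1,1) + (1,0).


Operation: componentwise addition mod (3, 2)
(1,1) + (1,0) = ((a₁+b₁) mod 3, (a₂+b₂) mod 2) with a = (1,1), b = (1,0)

(1,1) + (1,0) = (2,1)


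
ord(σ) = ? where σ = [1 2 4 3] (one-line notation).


Cycle decomposition: (3 4)
Cycle lengths: 2
Order = lcm(2) = 2

ord(σ) = 2


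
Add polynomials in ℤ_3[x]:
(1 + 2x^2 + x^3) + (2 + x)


Add coefficients mod 3:
x^0: 1 + 2 = 0 (mod 3)
x^1: 0 + 1 = 1 (mod 3)
x^2: 2 + 0 = 2 (mod 3)
x^3: 1 + 0 = 1 (mod 3)
Result: x + 2x^2 + x^3

f + g = x + 2x^2 + x^3


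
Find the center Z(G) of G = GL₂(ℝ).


Z(G) = {g ∈ G | gx = xg for all x ∈ G}
Only scalar multiples of the identity commute with all invertible matrices

Z(GL₂(ℝ)) = {aI : a ∈ ℝ, a ≠ 0}


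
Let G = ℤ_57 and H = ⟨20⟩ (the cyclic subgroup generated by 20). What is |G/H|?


|⟨20⟩| = n / gcd(20, 57) = 57 / 1 = 57
H is normal (ℤ_57 is abelian).
|G/H| = |G| / |H| = 57 / 57 = 1

|G/H| = 1


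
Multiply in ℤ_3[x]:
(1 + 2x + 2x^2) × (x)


Expand and collect like terms; reduce coefficients mod 3:
x^0: 1·0 = 0 ≡ 0 (mod 3)
x^1: 1·1 + 2·0 = 1 ≡ 1 (mod 3)
x^2: 2·1 + 2·0 = 2 ≡ 2 (mod 3)
x^3: 2·1 = 2 ≡ 2 (mod 3)
Result: x + 2x^2 + 2x^3

f · g = x + 2x^2 + 2x^3


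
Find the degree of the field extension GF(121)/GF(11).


GF(121) = GF(11^2), so the extension degree is 2

[GF(121)/GF(11)] = 2


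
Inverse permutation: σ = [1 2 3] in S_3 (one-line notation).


To find σ⁻¹, swap domain and range:
σ(1) = 1 → σ⁻¹(1) = 1
σ(2) = 2 → σ⁻¹(2) = 2
σ(3) = 3 → σ⁻¹(3) = 3

σ⁻¹ = [1 2 3]


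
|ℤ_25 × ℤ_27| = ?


|A × B| = |A| · |B|
|ℤ_25 × ℤ_27| = 25 × 27 = 675

|ℤ_25 × ℤ_27| = 675


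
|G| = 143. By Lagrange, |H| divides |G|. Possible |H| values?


Lagrange's theorem: |H| divides |G|
|G| = 143
Divisors of 143: 1, 11, 13, 143

Possible subgroup orders: {1, 11, 13, 143}
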